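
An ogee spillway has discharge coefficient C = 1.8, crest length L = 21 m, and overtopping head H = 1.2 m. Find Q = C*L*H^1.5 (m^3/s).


Q = 1.8 * 21 * 1.2^1.5 = 49.6894 m^3/s


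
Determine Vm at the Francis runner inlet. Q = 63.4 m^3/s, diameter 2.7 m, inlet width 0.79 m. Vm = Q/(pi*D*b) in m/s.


Vm = 63.4 / (pi * 2.7 * 0.79) = 9.4613 m/s


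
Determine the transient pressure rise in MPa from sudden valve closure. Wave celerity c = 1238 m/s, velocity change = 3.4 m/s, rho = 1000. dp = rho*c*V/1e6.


dp = 1000 * 1238 * 3.4 / 1e6 = 4.2092 MPa


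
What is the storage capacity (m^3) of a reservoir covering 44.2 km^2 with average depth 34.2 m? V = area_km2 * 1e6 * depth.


V = 44.2 * 1e6 * 34.2 = 1.5116e+09 m^3


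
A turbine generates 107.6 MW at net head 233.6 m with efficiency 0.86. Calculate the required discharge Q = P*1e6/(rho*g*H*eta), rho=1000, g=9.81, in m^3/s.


Q = 107.6 * 1e6 / (1000 * 9.81 * 233.6 * 0.86) = 54.5974 m^3/s


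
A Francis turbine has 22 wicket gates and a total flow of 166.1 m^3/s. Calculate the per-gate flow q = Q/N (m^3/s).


q = 166.1 / 22 = 7.5500 m^3/s


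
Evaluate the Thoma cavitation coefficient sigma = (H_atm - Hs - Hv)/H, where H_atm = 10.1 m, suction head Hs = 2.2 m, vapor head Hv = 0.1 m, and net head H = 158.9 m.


sigma = (10.1 - 2.2 - 0.1) / 158.9 = 0.0491


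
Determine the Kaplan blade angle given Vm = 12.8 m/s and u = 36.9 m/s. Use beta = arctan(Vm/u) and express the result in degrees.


beta = arctan(12.8 / 36.9) = 19.1308 degrees


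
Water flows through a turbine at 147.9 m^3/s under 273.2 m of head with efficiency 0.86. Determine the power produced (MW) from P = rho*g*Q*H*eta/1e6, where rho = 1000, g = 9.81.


P = 1000 * 9.81 * 147.9 * 273.2 * 0.86 / 1e6 = 340.8916 MW


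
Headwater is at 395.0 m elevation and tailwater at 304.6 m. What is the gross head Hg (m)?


Hg = 395.0 - 304.6 = 90.4000 m


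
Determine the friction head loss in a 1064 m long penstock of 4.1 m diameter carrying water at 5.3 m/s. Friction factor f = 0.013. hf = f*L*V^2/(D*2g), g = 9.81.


hf = 0.013 * 1064 * 5.3^2 / (4.1 * 2 * 9.81) = 4.8301 m


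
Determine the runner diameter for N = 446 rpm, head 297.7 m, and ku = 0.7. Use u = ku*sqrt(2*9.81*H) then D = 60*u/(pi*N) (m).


u = 0.7 * sqrt(2*9.81*297.7) = 53.4979 m/s
D = 60 * 53.4979 / (pi * 446) = 2.2909 m


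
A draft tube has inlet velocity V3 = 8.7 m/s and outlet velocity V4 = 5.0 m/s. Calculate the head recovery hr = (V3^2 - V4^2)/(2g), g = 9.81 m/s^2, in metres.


hr = (8.7^2 - 5.0^2) / (2*9.81) = 2.5836 m


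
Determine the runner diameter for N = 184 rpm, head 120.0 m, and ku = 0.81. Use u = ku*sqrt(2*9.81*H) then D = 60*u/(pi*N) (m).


u = 0.81 * sqrt(2*9.81*120.0) = 39.3029 m/s
D = 60 * 39.3029 / (pi * 184) = 4.0795 m


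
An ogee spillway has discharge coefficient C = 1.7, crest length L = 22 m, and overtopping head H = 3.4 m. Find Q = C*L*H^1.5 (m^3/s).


Q = 1.7 * 22 * 3.4^1.5 = 234.4715 m^3/s


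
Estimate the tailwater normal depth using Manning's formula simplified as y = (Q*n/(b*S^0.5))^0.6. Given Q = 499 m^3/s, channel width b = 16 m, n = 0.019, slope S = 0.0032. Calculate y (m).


y = (499 * 0.019 / (16 * 0.0032^0.5))^0.6 = 4.0935 m


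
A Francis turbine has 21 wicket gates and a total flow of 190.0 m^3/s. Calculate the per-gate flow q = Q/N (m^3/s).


q = 190.0 / 21 = 9.0476 m^3/s


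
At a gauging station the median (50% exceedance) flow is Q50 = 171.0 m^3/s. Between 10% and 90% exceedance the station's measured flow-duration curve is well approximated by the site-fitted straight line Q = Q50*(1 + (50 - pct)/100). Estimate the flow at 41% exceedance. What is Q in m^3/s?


Q = 171.0 * (1 + (50 - 41)/100) = 186.3900 m^3/s


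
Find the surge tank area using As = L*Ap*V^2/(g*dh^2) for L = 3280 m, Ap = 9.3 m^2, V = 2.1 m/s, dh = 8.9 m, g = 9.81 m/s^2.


As = 3280 * 9.3 * 2.1^2 / (9.81 * 8.9^2) = 173.1196 m^2


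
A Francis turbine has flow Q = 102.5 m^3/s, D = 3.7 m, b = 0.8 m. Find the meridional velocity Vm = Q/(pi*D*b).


Vm = 102.5 / (pi * 3.7 * 0.8) = 11.0226 m/s


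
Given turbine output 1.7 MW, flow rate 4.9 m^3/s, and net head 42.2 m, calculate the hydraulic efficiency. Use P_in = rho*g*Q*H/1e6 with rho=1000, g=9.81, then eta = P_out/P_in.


P_in = 1000 * 9.81 * 4.9 * 42.2 / 1e6 = 2.0285 MW
eta = 1.7 / 2.0285 = 0.8381


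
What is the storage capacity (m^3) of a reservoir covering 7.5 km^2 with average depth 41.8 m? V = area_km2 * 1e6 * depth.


V = 7.5 * 1e6 * 41.8 = 3.1350e+08 m^3


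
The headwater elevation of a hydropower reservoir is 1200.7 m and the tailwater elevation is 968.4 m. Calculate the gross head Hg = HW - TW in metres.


Hg = 1200.7 - 968.4 = 232.3000 m


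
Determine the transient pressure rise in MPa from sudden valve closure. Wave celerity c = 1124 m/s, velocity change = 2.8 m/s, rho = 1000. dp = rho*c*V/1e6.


dp = 1000 * 1124 * 2.8 / 1e6 = 3.1472 MPa


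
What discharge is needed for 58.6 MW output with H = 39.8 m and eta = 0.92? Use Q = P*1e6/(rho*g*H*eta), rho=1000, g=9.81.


Q = 58.6 * 1e6 / (1000 * 9.81 * 39.8 * 0.92) = 163.1390 m^3/s


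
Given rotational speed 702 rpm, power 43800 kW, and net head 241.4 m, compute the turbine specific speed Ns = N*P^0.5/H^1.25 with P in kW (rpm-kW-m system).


Ns = 702 * 43800^0.5 / 241.4^1.25 = 154.4019


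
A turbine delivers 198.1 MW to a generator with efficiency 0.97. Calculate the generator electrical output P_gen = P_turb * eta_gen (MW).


P_gen = 198.1 * 0.97 = 192.1570 MW


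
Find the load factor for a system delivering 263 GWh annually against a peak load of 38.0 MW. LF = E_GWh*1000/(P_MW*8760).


LF = 263 * 1000 / (38.0 * 8760) = 0.7901


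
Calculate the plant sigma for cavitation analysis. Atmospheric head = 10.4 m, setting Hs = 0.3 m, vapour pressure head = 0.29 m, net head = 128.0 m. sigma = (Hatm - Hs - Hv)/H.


sigma = (10.4 - 0.3 - 0.29) / 128.0 = 0.0766


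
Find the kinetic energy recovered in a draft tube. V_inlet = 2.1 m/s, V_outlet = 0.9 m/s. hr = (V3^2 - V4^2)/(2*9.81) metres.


hr = (2.1^2 - 0.9^2) / (2*9.81) = 0.1835 m


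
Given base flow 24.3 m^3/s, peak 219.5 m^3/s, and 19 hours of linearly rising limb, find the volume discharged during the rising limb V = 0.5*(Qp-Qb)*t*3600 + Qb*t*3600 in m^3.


V = 0.5*(219.5 - 24.3)*19*3600 + 24.3*19*3600 = 8.3380e+06 m^3


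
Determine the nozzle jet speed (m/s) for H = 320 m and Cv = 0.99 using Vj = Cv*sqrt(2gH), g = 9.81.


Vj = 0.99 * sqrt(2*9.81*320) = 78.4440 m/s


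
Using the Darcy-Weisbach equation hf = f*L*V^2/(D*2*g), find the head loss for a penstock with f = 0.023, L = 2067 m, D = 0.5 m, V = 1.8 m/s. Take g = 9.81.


hf = 0.023 * 2067 * 1.8^2 / (0.5 * 2 * 9.81) = 15.7016 m


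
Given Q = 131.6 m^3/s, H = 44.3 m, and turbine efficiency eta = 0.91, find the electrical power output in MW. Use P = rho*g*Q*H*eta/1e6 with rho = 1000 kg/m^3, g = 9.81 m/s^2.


P = 1000 * 9.81 * 131.6 * 44.3 * 0.91 / 1e6 = 52.0439 MW


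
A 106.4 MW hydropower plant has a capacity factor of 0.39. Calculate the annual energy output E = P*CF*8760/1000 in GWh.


E = 106.4 * 0.39 * 8760 / 1000 = 363.5050 GWh


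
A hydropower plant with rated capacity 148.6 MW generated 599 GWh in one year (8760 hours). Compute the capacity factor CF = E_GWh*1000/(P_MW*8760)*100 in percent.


CF = 599 * 1000 / (148.6 * 8760) * 100 = 46.0155 %


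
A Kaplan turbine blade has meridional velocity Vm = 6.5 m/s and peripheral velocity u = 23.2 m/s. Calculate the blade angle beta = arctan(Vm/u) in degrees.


beta = arctan(6.5 / 23.2) = 15.6514 degrees


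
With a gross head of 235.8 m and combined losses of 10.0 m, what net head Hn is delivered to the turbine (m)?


Hn = 235.8 - 10.0 = 225.8000 m


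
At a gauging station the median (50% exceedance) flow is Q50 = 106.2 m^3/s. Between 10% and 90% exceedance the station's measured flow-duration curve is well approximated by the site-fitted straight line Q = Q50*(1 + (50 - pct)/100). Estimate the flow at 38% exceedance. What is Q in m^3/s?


Q = 106.2 * (1 + (50 - 38)/100) = 118.9440 m^3/s


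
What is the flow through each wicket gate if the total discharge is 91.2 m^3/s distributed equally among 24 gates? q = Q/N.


q = 91.2 / 24 = 3.8000 m^3/s


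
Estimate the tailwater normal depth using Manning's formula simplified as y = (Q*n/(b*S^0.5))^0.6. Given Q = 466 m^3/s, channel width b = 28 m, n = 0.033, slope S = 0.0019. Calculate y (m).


y = (466 * 0.033 / (28 * 0.0019^0.5))^0.6 = 4.5732 m


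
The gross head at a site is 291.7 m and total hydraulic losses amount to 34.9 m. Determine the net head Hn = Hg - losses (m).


Hn = 291.7 - 34.9 = 256.8000 m


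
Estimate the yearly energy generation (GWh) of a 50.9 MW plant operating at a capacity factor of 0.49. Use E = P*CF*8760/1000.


E = 50.9 * 0.49 * 8760 / 1000 = 218.4832 GWh


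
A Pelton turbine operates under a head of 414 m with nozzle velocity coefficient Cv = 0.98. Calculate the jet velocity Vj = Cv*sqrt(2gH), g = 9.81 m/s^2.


Vj = 0.98 * sqrt(2*9.81*414) = 88.3234 m/s


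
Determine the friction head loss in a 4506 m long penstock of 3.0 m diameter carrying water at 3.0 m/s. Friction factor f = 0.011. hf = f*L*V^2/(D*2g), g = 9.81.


hf = 0.011 * 4506 * 3.0^2 / (3.0 * 2 * 9.81) = 7.5789 m


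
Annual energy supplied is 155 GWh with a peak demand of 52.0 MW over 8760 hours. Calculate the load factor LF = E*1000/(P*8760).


LF = 155 * 1000 / (52.0 * 8760) = 0.3403


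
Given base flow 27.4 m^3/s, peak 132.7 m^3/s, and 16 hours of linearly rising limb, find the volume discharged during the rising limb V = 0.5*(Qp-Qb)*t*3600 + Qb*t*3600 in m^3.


V = 0.5*(132.7 - 27.4)*16*3600 + 27.4*16*3600 = 4.6109e+06 m^3


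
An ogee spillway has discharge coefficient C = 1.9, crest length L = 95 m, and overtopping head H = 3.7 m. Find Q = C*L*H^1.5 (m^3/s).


Q = 1.9 * 95 * 3.7^1.5 = 1284.6351 m^3/s


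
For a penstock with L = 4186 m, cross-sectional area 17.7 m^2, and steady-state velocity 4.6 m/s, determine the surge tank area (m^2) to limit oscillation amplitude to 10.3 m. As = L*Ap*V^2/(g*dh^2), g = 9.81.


As = 4186 * 17.7 * 4.6^2 / (9.81 * 10.3^2) = 1506.4152 m^2


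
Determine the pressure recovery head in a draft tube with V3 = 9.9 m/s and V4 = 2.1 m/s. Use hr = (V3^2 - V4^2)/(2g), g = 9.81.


hr = (9.9^2 - 2.1^2) / (2*9.81) = 4.7706 m


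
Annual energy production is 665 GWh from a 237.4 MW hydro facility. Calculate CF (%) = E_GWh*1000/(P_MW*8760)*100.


CF = 665 * 1000 / (237.4 * 8760) * 100 = 31.9769 %


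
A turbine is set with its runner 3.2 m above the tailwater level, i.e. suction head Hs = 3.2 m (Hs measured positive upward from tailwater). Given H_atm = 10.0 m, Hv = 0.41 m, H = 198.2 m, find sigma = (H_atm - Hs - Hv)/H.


sigma = (10.0 - 3.2 - 0.41) / 198.2 = 0.0322


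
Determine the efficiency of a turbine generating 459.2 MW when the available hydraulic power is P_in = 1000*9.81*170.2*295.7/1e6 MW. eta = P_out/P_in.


P_in = 1000 * 9.81 * 170.2 * 295.7 / 1e6 = 493.7191 MW
eta = 459.2 / 493.7191 = 0.9301


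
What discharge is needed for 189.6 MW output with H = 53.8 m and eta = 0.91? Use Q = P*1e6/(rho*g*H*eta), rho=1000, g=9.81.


Q = 189.6 * 1e6 / (1000 * 9.81 * 53.8 * 0.91) = 394.7714 m^3/s


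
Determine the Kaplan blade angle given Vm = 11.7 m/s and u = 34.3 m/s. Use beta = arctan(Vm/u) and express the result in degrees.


beta = arctan(11.7 / 34.3) = 18.8349 degrees


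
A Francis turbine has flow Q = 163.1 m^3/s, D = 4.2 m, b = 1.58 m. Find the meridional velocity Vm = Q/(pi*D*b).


Vm = 163.1 / (pi * 4.2 * 1.58) = 7.8234 m/s


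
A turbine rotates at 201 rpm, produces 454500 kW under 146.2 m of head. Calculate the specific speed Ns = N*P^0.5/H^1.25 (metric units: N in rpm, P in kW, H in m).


Ns = 201 * 454500^0.5 / 146.2^1.25 = 266.5501


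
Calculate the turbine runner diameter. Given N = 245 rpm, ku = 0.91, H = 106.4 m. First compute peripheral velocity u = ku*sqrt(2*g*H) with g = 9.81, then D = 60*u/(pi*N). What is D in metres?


u = 0.91 * sqrt(2*9.81*106.4) = 41.5778 m/s
D = 60 * 41.5778 / (pi * 245) = 3.2411 m


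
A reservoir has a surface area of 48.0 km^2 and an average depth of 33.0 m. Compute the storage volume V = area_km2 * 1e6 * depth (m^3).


V = 48.0 * 1e6 * 33.0 = 1.5840e+09 m^3


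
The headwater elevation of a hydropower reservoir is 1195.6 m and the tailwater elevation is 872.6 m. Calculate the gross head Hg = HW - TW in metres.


Hg = 1195.6 - 872.6 = 323.0000 m


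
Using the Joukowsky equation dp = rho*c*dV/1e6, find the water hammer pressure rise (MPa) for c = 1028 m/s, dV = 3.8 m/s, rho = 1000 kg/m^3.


dp = 1000 * 1028 * 3.8 / 1e6 = 3.9064 MPa


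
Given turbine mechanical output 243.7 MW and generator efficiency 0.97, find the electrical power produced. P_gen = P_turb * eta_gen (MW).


P_gen = 243.7 * 0.97 = 236.3890 MW


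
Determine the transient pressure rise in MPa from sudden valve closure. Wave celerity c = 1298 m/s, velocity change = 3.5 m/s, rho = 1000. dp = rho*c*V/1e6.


dp = 1000 * 1298 * 3.5 / 1e6 = 4.5430 MPa


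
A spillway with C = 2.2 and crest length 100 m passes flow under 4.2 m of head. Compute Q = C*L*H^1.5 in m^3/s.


Q = 2.2 * 100 * 4.2^1.5 = 1893.6365 m^3/s


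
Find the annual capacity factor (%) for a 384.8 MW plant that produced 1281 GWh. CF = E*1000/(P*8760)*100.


CF = 1281 * 1000 / (384.8 * 8760) * 100 = 38.0023 %


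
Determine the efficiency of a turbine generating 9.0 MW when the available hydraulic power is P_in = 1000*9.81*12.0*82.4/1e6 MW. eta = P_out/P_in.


P_in = 1000 * 9.81 * 12.0 * 82.4 / 1e6 = 9.7001 MW
eta = 9.0 / 9.7001 = 0.9278


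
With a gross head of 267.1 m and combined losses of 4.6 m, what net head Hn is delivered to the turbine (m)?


Hn = 267.1 - 4.6 = 262.5000 m


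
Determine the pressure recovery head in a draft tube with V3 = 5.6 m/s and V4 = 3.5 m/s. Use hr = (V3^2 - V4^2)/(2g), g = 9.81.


hr = (5.6^2 - 3.5^2) / (2*9.81) = 0.9740 m


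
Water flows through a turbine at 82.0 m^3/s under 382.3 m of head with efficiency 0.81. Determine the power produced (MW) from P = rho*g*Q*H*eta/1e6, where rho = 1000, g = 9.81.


P = 1000 * 9.81 * 82.0 * 382.3 * 0.81 / 1e6 = 249.0991 MW


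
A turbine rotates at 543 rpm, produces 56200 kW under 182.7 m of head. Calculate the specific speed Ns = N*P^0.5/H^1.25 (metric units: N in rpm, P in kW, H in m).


Ns = 543 * 56200^0.5 / 182.7^1.25 = 191.6438


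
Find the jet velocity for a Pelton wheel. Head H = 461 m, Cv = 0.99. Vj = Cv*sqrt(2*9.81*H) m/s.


Vj = 0.99 * sqrt(2*9.81*461) = 94.1532 m/s


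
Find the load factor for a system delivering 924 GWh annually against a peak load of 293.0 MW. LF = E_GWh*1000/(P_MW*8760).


LF = 924 * 1000 / (293.0 * 8760) = 0.3600


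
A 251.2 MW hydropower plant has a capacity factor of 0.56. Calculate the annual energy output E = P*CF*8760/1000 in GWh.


E = 251.2 * 0.56 * 8760 / 1000 = 1232.2867 GWh


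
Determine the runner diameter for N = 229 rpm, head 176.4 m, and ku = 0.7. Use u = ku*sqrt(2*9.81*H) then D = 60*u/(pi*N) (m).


u = 0.7 * sqrt(2*9.81*176.4) = 41.1810 m/s
D = 60 * 41.1810 / (pi * 229) = 3.4345 m


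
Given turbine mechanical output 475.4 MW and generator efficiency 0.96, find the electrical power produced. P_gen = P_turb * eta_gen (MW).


P_gen = 475.4 * 0.96 = 456.3840 MW


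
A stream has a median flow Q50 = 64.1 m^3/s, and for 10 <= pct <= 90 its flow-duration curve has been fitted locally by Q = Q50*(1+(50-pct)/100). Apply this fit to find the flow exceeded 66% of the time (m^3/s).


Q = 64.1 * (1 + (50 - 66)/100) = 53.8440 m^3/s


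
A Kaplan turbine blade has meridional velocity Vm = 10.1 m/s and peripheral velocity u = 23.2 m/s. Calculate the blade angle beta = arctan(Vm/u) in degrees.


beta = arctan(10.1 / 23.2) = 23.5257 degrees


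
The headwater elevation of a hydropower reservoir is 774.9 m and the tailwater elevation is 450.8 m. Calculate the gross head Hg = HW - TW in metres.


Hg = 774.9 - 450.8 = 324.1000 m


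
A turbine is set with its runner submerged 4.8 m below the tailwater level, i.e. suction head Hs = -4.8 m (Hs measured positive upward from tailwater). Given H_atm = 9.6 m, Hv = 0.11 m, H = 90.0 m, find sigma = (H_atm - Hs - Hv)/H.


sigma = (9.6 - (-4.8) - 0.11) / 90.0 = 0.1588


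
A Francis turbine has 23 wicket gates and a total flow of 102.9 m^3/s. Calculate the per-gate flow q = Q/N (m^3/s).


q = 102.9 / 23 = 4.4739 m^3/s


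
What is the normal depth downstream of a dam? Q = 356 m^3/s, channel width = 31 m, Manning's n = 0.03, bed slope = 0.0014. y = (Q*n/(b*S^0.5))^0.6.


y = (356 * 0.03 / (31 * 0.0014^0.5))^0.6 = 3.7887 m


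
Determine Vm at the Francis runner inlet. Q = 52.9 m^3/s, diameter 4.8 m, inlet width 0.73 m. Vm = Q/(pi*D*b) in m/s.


Vm = 52.9 / (pi * 4.8 * 0.73) = 4.8055 m/s


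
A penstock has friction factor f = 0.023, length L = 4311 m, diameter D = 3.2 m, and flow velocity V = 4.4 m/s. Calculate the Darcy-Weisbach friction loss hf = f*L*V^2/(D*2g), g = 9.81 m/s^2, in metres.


hf = 0.023 * 4311 * 4.4^2 / (3.2 * 2 * 9.81) = 30.5747 m


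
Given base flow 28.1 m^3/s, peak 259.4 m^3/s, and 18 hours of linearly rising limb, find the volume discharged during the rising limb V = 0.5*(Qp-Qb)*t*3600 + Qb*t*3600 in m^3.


V = 0.5*(259.4 - 28.1)*18*3600 + 28.1*18*3600 = 9.3150e+06 m^3


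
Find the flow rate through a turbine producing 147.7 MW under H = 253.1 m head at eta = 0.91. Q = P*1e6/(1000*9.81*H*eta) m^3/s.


Q = 147.7 * 1e6 / (1000 * 9.81 * 253.1 * 0.91) = 65.3699 m^3/s


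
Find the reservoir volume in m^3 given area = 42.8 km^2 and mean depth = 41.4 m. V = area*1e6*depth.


V = 42.8 * 1e6 * 41.4 = 1.7719e+09 m^3


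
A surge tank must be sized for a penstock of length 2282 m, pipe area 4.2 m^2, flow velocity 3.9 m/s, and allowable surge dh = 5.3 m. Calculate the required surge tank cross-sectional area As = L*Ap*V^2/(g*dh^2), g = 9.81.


As = 2282 * 4.2 * 3.9^2 / (9.81 * 5.3^2) = 529.0216 m^2


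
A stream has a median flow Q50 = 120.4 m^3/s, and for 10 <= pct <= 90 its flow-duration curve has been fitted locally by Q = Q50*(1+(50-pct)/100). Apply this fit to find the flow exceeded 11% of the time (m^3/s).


Q = 120.4 * (1 + (50 - 11)/100) = 167.3560 m^3/s


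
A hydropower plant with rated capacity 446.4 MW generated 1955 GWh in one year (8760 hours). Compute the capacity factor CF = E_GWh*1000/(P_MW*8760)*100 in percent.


CF = 1955 * 1000 / (446.4 * 8760) * 100 = 49.9941 %


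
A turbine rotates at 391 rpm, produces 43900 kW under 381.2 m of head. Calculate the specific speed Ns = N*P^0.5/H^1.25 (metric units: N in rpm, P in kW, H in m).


Ns = 391 * 43900^0.5 / 381.2^1.25 = 48.6371


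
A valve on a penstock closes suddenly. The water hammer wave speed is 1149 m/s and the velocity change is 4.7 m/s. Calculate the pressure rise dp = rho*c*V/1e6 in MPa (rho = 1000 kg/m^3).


dp = 1000 * 1149 * 4.7 / 1e6 = 5.4003 MPa


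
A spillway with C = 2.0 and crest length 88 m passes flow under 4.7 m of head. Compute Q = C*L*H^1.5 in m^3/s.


Q = 2.0 * 88 * 4.7^1.5 = 1793.3269 m^3/s


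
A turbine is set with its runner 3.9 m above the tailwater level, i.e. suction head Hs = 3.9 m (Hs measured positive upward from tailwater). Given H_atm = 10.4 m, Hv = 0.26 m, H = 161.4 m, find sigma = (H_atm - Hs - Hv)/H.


sigma = (10.4 - 3.9 - 0.26) / 161.4 = 0.0387


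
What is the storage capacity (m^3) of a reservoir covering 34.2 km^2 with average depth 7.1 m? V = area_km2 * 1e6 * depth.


V = 34.2 * 1e6 * 7.1 = 2.4282e+08 m^3


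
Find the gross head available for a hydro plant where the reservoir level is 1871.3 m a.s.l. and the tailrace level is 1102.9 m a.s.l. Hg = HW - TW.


Hg = 1871.3 - 1102.9 = 768.4000 m


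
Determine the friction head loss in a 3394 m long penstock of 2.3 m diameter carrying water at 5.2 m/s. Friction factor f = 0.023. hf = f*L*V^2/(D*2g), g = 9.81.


hf = 0.023 * 3394 * 5.2^2 / (2.3 * 2 * 9.81) = 46.7756 m


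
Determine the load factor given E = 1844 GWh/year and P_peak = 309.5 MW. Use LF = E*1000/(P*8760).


LF = 1844 * 1000 / (309.5 * 8760) = 0.6801


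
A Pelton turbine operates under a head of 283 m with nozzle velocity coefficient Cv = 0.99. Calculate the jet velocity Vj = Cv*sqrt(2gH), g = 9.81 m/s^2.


Vj = 0.99 * sqrt(2*9.81*283) = 73.7697 m/s


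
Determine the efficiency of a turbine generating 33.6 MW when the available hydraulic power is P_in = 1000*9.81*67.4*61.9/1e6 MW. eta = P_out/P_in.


P_in = 1000 * 9.81 * 67.4 * 61.9 / 1e6 = 40.9279 MW
eta = 33.6 / 40.9279 = 0.8210


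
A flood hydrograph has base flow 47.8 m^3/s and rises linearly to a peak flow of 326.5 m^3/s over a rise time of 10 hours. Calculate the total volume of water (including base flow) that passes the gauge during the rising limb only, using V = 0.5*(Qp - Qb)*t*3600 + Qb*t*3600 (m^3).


V = 0.5*(326.5 - 47.8)*10*3600 + 47.8*10*3600 = 6.7374e+06 m^3


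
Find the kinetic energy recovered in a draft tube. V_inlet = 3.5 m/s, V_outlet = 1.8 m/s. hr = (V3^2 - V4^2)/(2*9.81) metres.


hr = (3.5^2 - 1.8^2) / (2*9.81) = 0.4592 m


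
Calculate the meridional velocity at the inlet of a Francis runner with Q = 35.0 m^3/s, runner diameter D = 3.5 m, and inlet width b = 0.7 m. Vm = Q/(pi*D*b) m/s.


Vm = 35.0 / (pi * 3.5 * 0.7) = 4.5473 m/s


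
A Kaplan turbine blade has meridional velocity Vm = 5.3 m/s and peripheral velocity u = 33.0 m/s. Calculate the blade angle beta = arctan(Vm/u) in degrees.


beta = arctan(5.3 / 33.0) = 9.1241 degrees


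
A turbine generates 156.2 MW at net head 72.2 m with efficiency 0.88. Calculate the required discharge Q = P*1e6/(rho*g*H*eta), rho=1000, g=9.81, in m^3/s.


Q = 156.2 * 1e6 / (1000 * 9.81 * 72.2 * 0.88) = 250.6064 m^3/s


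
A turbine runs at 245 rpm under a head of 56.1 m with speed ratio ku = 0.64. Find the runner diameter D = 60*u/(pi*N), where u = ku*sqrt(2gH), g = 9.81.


u = 0.64 * sqrt(2*9.81*56.1) = 21.2330 m/s
D = 60 * 21.2330 / (pi * 245) = 1.6552 m


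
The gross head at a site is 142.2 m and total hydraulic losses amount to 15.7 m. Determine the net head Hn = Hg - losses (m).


Hn = 142.2 - 15.7 = 126.5000 m


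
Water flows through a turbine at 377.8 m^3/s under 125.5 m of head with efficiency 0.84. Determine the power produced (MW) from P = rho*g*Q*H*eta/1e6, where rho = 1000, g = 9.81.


P = 1000 * 9.81 * 377.8 * 125.5 * 0.84 / 1e6 = 390.7095 MW


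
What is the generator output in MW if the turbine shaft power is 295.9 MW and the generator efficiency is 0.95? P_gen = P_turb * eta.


P_gen = 295.9 * 0.95 = 281.1050 MW


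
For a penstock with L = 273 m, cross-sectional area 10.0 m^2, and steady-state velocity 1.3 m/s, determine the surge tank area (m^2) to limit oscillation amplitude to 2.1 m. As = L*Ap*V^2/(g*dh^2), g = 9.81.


As = 273 * 10.0 * 1.3^2 / (9.81 * 2.1^2) = 106.6453 m^2


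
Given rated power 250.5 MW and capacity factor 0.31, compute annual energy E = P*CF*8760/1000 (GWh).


E = 250.5 * 0.31 * 8760 / 1000 = 680.2578 GWh


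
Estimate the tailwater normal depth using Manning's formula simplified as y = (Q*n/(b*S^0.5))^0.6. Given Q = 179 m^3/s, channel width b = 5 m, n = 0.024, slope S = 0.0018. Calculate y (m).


y = (179 * 0.024 / (5 * 0.0018^0.5))^0.6 = 6.0796 m


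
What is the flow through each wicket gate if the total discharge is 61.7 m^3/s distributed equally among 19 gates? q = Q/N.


q = 61.7 / 19 = 3.2474 m^3/s


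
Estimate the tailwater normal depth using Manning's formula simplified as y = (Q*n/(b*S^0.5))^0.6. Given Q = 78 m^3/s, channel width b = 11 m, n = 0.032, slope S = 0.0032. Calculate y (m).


y = (78 * 0.032 / (11 * 0.0032^0.5))^0.6 = 2.3013 m


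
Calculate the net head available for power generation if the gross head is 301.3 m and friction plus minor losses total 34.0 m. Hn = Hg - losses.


Hn = 301.3 - 34.0 = 267.3000 m


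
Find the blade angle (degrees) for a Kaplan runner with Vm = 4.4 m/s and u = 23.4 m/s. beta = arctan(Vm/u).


beta = arctan(4.4 / 23.4) = 10.6492 degrees


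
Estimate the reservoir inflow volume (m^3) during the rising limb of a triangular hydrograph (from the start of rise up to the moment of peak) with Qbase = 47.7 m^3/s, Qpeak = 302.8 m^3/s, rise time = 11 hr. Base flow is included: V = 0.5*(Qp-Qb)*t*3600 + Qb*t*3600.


V = 0.5*(302.8 - 47.7)*11*3600 + 47.7*11*3600 = 6.9399e+06 m^3


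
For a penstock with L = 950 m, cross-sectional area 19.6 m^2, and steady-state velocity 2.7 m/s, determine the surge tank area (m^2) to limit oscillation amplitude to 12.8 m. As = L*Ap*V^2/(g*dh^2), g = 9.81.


As = 950 * 19.6 * 2.7^2 / (9.81 * 12.8^2) = 84.4536 m^2


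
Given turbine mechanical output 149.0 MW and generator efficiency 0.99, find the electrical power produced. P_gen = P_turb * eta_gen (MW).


P_gen = 149.0 * 0.99 = 147.5100 MW


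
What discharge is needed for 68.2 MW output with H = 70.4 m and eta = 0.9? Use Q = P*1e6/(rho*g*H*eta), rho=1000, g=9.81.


Q = 68.2 * 1e6 / (1000 * 9.81 * 70.4 * 0.9) = 109.7236 m^3/s


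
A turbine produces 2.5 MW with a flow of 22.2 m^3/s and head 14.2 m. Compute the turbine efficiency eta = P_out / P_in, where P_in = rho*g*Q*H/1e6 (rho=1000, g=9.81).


P_in = 1000 * 9.81 * 22.2 * 14.2 / 1e6 = 3.0925 MW
eta = 2.5 / 3.0925 = 0.8084


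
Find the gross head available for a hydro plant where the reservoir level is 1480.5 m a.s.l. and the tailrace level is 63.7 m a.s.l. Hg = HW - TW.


Hg = 1480.5 - 63.7 = 1416.8000 m


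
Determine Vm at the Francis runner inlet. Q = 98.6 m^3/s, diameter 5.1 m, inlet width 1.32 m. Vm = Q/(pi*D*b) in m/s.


Vm = 98.6 / (pi * 5.1 * 1.32) = 4.6621 m/s


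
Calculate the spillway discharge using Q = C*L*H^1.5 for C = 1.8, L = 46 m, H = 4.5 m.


Q = 1.8 * 46 * 4.5^1.5 = 790.4040 m^3/s


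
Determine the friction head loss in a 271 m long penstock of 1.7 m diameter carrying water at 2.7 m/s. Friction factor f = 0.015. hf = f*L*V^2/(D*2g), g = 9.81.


hf = 0.015 * 271 * 2.7^2 / (1.7 * 2 * 9.81) = 0.8885 m


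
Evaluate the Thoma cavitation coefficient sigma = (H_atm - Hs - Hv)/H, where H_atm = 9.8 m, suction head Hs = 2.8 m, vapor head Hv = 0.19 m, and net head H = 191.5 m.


sigma = (9.8 - 2.8 - 0.19) / 191.5 = 0.0356


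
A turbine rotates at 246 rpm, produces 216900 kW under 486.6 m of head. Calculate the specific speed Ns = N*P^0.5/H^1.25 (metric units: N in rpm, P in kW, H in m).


Ns = 246 * 216900^0.5 / 486.6^1.25 = 50.1302


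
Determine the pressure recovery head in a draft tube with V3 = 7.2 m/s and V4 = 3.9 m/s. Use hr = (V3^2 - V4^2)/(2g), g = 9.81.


hr = (7.2^2 - 3.9^2) / (2*9.81) = 1.8670 m


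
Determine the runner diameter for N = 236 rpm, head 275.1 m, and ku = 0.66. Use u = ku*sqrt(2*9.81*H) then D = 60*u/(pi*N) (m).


u = 0.66 * sqrt(2*9.81*275.1) = 48.4885 m/s
D = 60 * 48.4885 / (pi * 236) = 3.9240 m


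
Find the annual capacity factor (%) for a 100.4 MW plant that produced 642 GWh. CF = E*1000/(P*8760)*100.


CF = 642 * 1000 / (100.4 * 8760) * 100 = 72.9957 %


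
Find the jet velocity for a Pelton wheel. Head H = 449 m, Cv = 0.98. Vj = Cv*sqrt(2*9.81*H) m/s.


Vj = 0.98 * sqrt(2*9.81*449) = 91.9811 m/s


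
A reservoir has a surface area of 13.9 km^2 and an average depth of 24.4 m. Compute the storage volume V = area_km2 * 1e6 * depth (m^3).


V = 13.9 * 1e6 * 24.4 = 3.3916e+08 m^3


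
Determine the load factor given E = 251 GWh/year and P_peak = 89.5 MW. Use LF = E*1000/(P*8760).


LF = 251 * 1000 / (89.5 * 8760) = 0.3201


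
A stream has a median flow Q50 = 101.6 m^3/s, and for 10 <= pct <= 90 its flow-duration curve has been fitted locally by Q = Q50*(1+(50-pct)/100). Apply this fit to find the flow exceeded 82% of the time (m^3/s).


Q = 101.6 * (1 + (50 - 82)/100) = 69.0880 m^3/s


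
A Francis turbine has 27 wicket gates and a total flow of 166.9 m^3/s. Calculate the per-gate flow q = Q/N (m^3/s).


q = 166.9 / 27 = 6.1815 m^3/s


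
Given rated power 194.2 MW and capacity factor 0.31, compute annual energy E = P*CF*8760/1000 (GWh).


E = 194.2 * 0.31 * 8760 / 1000 = 527.3695 GWh


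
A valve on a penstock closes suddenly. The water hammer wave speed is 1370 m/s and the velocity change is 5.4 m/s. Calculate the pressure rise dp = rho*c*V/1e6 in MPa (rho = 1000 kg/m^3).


dp = 1000 * 1370 * 5.4 / 1e6 = 7.3980 MPa


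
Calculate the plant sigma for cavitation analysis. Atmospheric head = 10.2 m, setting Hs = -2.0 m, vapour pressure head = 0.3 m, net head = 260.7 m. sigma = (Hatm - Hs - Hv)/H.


sigma = (10.2 - (-2.0) - 0.3) / 260.7 = 0.0456


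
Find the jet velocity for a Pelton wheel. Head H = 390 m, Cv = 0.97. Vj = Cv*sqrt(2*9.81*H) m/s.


Vj = 0.97 * sqrt(2*9.81*390) = 84.8503 m/s


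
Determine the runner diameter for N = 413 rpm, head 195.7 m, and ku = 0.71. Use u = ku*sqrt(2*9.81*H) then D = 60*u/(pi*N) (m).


u = 0.71 * sqrt(2*9.81*195.7) = 43.9950 m/s
D = 60 * 43.9950 / (pi * 413) = 2.0345 m


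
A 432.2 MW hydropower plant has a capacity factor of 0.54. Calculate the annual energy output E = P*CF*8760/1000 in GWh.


E = 432.2 * 0.54 * 8760 / 1000 = 2044.4789 GWh


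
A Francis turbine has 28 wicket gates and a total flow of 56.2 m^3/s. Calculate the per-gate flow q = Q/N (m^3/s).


q = 56.2 / 28 = 2.0071 m^3/s


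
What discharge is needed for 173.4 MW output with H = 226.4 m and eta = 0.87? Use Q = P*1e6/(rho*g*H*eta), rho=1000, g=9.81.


Q = 173.4 * 1e6 / (1000 * 9.81 * 226.4 * 0.87) = 89.7397 m^3/s


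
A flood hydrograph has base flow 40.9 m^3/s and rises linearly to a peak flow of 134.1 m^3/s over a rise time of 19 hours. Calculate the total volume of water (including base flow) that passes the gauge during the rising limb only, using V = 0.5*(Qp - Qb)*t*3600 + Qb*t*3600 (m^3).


V = 0.5*(134.1 - 40.9)*19*3600 + 40.9*19*3600 = 5.9850e+06 m^3


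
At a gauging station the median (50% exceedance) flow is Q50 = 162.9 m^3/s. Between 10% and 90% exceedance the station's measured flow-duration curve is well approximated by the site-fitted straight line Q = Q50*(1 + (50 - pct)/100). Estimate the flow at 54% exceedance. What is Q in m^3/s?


Q = 162.9 * (1 + (50 - 54)/100) = 156.3840 m^3/s


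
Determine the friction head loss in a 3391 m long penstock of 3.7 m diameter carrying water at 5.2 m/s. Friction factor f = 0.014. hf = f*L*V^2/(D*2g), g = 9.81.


hf = 0.014 * 3391 * 5.2^2 / (3.7 * 2 * 9.81) = 17.6832 m


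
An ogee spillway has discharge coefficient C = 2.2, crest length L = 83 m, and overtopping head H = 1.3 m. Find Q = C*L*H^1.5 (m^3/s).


Q = 2.2 * 83 * 1.3^1.5 = 270.6548 m^3/s


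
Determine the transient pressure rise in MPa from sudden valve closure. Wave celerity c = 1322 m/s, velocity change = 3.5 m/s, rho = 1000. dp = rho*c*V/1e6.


dp = 1000 * 1322 * 3.5 / 1e6 = 4.6270 MPa


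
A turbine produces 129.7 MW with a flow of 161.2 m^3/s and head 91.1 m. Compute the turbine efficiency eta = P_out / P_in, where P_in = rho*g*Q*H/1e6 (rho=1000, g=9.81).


P_in = 1000 * 9.81 * 161.2 * 91.1 / 1e6 = 144.0630 MW
eta = 129.7 / 144.0630 = 0.9003


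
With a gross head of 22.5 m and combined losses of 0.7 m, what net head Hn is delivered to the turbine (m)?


Hn = 22.5 - 0.7 = 21.8000 m


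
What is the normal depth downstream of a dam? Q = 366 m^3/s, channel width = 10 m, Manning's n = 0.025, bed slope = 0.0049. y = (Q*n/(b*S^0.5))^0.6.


y = (366 * 0.025 / (10 * 0.0049^0.5))^0.6 = 4.6751 m


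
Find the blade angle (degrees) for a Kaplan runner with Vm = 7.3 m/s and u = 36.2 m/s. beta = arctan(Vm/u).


beta = arctan(7.3 / 36.2) = 11.4012 degrees


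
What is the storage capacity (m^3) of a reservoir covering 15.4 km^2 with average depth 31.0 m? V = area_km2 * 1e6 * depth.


V = 15.4 * 1e6 * 31.0 = 4.7740e+08 m^3


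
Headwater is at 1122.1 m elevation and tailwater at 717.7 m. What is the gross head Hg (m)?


Hg = 1122.1 - 717.7 = 404.4000 m


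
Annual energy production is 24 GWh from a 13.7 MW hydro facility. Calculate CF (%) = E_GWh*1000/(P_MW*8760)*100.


CF = 24 * 1000 / (13.7 * 8760) * 100 = 19.9980 %


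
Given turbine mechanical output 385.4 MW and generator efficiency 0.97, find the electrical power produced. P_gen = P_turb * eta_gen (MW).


P_gen = 385.4 * 0.97 = 373.8380 MW


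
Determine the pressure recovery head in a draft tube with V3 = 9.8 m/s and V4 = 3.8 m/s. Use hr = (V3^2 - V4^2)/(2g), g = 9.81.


hr = (9.8^2 - 3.8^2) / (2*9.81) = 4.1590 m


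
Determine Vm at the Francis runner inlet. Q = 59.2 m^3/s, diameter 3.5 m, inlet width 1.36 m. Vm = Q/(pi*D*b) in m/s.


Vm = 59.2 / (pi * 3.5 * 1.36) = 3.9588 m/s


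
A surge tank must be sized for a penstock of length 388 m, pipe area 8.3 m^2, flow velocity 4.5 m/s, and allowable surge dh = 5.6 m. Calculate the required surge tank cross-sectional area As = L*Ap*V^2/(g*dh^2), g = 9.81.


As = 388 * 8.3 * 4.5^2 / (9.81 * 5.6^2) = 211.9775 m^2


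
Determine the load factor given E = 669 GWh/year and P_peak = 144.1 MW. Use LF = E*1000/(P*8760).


LF = 669 * 1000 / (144.1 * 8760) = 0.5300


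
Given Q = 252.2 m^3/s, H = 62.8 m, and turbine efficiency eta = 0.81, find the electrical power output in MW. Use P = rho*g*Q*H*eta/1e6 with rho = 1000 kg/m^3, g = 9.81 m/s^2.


P = 1000 * 9.81 * 252.2 * 62.8 * 0.81 / 1e6 = 125.8516 MW


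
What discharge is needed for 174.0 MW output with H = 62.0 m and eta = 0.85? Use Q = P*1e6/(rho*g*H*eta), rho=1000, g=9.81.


Q = 174.0 * 1e6 / (1000 * 9.81 * 62.0 * 0.85) = 336.5655 m^3/s


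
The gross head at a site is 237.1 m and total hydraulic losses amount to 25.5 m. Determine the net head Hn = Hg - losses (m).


Hn = 237.1 - 25.5 = 211.6000 m


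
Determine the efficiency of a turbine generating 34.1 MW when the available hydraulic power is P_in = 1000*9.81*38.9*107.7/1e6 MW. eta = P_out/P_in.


P_in = 1000 * 9.81 * 38.9 * 107.7 / 1e6 = 41.0993 MW
eta = 34.1 / 41.0993 = 0.8297


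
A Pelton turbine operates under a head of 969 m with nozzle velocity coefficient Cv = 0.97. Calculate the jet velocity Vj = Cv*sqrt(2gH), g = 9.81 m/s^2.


Vj = 0.97 * sqrt(2*9.81*969) = 133.7467 m/s


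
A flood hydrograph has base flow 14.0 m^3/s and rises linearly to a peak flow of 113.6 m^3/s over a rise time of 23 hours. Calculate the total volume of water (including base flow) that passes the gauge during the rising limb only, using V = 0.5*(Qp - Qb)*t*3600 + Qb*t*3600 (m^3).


V = 0.5*(113.6 - 14.0)*23*3600 + 14.0*23*3600 = 5.2826e+06 m^3


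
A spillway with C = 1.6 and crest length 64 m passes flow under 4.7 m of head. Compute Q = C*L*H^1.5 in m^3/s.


Q = 1.6 * 64 * 4.7^1.5 = 1043.3902 m^3/s


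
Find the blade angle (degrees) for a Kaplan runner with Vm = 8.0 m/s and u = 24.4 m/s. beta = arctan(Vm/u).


beta = arctan(8.0 / 24.4) = 18.1527 degrees


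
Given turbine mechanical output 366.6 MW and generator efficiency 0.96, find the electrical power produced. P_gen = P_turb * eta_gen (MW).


P_gen = 366.6 * 0.96 = 351.9360 MW


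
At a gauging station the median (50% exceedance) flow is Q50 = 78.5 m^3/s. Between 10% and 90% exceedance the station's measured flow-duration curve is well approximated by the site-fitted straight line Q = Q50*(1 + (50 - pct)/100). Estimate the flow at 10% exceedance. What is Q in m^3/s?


Q = 78.5 * (1 + (50 - 10)/100) = 109.9000 m^3/s


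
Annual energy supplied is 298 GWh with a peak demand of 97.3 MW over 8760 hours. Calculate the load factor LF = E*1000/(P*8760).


LF = 298 * 1000 / (97.3 * 8760) = 0.3496


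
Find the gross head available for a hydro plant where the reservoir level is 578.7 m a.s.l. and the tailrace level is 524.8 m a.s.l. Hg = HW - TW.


Hg = 578.7 - 524.8 = 53.9000 m


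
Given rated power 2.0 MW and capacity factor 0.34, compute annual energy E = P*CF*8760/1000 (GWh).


E = 2.0 * 0.34 * 8760 / 1000 = 5.9568 GWh


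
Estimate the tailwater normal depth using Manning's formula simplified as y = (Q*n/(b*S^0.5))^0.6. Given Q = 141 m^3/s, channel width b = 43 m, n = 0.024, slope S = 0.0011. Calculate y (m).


y = (141 * 0.024 / (43 * 0.0011^0.5))^0.6 = 1.6794 m


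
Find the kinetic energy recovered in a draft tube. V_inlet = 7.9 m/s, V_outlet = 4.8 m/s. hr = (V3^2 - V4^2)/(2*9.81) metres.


hr = (7.9^2 - 4.8^2) / (2*9.81) = 2.0066 m


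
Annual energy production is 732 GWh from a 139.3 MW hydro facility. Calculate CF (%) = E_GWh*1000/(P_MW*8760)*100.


CF = 732 * 1000 / (139.3 * 8760) * 100 = 59.9868 %


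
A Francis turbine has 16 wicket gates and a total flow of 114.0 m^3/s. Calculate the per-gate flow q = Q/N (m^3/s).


q = 114.0 / 16 = 7.1250 m^3/s


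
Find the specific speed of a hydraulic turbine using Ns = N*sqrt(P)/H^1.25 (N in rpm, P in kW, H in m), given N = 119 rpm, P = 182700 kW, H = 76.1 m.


Ns = 119 * 182700^0.5 / 76.1^1.25 = 226.3004


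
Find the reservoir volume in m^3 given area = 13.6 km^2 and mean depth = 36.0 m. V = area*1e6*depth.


V = 13.6 * 1e6 * 36.0 = 4.8960e+08 m^3


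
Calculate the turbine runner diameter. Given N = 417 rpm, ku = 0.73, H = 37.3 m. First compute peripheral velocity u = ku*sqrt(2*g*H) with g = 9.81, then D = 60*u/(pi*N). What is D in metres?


u = 0.73 * sqrt(2*9.81*37.3) = 19.7482 m/s
D = 60 * 19.7482 / (pi * 417) = 0.9045 m


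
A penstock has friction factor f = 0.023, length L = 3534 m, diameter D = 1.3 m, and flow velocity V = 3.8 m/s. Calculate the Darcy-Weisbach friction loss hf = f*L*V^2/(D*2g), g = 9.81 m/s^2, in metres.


hf = 0.023 * 3534 * 3.8^2 / (1.3 * 2 * 9.81) = 46.0171 m


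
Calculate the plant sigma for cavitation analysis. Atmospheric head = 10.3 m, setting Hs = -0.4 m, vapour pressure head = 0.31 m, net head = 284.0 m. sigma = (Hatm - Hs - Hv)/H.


sigma = (10.3 - (-0.4) - 0.31) / 284.0 = 0.0366


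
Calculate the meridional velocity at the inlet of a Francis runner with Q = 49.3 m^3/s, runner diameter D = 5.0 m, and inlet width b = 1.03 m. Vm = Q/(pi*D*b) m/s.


Vm = 49.3 / (pi * 5.0 * 1.03) = 3.0471 m/s


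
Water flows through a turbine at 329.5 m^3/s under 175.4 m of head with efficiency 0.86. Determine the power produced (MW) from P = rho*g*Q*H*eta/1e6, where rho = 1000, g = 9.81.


P = 1000 * 9.81 * 329.5 * 175.4 * 0.86 / 1e6 = 487.5874 MW


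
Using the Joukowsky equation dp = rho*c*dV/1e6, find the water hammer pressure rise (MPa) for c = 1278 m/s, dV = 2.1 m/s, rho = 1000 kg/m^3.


dp = 1000 * 1278 * 2.1 / 1e6 = 2.6838 MPa


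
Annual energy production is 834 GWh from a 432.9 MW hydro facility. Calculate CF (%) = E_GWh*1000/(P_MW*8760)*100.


CF = 834 * 1000 / (432.9 * 8760) * 100 = 21.9925 %


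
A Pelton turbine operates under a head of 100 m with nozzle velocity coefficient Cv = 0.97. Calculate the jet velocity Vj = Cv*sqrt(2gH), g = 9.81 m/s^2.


Vj = 0.97 * sqrt(2*9.81*100) = 42.9656 m/s


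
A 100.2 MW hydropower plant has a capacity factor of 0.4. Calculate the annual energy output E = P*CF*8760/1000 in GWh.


E = 100.2 * 0.4 * 8760 / 1000 = 351.1008 GWh


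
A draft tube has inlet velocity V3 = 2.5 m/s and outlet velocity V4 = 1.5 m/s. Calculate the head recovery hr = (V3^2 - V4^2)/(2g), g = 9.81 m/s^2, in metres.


hr = (2.5^2 - 1.5^2) / (2*9.81) = 0.2039 m
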